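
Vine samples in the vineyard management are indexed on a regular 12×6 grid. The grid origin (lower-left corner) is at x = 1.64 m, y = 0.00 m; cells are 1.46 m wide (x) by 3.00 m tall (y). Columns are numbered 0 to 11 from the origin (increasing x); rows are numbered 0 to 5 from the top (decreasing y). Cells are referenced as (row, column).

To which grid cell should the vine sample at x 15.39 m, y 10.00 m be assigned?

Column index: ⌊(15.39 − 1.64) / 1.46⌋ = ⌊9.418⌋ = 9
Row offset from origin: ⌊(10.00 − 0.00) / 3.00⌋ = ⌊3.333⌋ = 3 → row 2 (counted from top)

(2, 9)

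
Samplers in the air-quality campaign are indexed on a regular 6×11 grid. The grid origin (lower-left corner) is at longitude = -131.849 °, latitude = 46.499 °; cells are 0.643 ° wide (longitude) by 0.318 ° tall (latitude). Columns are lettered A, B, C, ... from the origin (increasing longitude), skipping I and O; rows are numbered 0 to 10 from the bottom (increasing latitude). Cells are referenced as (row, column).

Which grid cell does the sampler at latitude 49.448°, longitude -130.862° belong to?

(9, B)

Column index: ⌊(-130.862 − -131.849) / 0.643⌋ = ⌊1.535⌋ = 1 → column B
Row offset from origin: ⌊(49.448 − 46.499) / 0.318⌋ = ⌊9.274⌋ = 9 → row 9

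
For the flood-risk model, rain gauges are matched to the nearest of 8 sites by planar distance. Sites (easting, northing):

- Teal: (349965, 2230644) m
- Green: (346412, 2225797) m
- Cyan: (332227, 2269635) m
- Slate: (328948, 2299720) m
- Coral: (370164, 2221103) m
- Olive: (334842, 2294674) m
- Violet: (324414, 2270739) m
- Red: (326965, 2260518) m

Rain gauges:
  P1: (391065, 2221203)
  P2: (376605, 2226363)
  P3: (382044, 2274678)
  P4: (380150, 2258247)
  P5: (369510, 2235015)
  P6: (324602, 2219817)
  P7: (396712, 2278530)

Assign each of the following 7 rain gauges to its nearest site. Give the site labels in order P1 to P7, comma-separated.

Coral, Coral, Cyan, Coral, Coral, Green, Coral

P1 → Coral (d²=436861801.00)
P2 → Coral (d²=69154081.00)
P3 → Cyan (d²=2507165338.00)
P4 → Coral (d²=1479396932.00)
P5 → Coral (d²=193971460.00)
P6 → Green (d²=511436500.00)
P7 → Coral (d²=4002656633.00)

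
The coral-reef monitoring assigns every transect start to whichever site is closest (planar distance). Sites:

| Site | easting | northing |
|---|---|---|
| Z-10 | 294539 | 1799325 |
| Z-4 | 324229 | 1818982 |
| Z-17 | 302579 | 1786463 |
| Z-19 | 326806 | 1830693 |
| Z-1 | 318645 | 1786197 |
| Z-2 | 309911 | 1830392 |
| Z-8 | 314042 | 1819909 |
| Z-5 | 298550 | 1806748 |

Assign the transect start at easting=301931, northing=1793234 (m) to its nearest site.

Z-17

Squared distances to each site:
Z-10: 91741945.000; Z-4: 1160160308.000; Z-17: 46266345.000; Z-19: 2021942306.000; Z-1: 328877165.000; Z-2: 1444397364.000; Z-8: 858231946.000; Z-5: 194059357.000.
Minimum at Z-17.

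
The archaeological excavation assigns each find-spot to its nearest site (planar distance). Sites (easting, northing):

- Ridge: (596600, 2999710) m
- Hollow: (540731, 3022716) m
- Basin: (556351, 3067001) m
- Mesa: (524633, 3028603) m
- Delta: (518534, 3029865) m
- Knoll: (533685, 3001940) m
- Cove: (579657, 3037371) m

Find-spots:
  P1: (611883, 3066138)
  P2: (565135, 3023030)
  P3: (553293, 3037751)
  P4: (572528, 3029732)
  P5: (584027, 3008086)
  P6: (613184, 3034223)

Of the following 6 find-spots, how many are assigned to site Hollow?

1

P1 → Cove
P2 → Cove
P3 → Hollow
P4 → Cove
P5 → Ridge
P6 → Cove
1 of the 6 goes to Hollow.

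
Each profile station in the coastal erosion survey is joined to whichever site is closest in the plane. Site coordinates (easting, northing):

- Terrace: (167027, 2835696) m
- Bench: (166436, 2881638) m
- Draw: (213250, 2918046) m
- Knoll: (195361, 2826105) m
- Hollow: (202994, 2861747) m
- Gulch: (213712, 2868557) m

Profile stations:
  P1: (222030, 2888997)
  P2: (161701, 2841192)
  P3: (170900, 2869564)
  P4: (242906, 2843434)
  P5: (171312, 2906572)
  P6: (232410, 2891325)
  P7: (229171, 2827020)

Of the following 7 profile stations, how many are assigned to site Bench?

2

P1 → Gulch
P2 → Terrace
P3 → Bench
P4 → Gulch
P5 → Bench
P6 → Gulch
P7 → Knoll
2 of the 7 go to Bench.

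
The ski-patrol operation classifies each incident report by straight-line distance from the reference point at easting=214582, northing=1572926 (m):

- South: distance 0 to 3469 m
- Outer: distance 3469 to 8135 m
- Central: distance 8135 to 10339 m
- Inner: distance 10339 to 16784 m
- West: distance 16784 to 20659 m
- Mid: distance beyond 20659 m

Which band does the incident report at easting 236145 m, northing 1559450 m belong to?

Mid

Distance = √((236145−214582)² + (1559450−1572926)²) = √(464962969.000 + 181602576.000) = 25427.653 m.
20659 ≤ 25427.653 < ∞ → Mid.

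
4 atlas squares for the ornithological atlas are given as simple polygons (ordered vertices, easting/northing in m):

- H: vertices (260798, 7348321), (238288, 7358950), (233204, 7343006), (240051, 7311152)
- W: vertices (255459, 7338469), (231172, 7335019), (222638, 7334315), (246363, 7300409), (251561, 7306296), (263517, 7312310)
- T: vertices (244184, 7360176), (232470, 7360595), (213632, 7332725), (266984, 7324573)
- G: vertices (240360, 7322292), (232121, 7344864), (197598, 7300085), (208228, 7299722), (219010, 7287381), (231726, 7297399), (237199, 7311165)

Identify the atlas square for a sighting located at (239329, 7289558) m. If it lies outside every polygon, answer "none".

none

Cast a ray rightward from (239329, 7289558). For each polygon, the edges (by vertex number in listed order) whose endpoints lie on opposite sides of northing = 7289558, where each meets that height, and whether that is right or left of the point:
H: no edge straddles that height → 0 crossings.
W: no edge straddles that height → 0 crossings.
T: no edge straddles that height → 0 crossings.
G: 4–5 at easting≈217108.0 (left), 5–6 at easting≈221773.3 (left) → 0 crossings.
All counts are even, so the point lies outside every listed polygon.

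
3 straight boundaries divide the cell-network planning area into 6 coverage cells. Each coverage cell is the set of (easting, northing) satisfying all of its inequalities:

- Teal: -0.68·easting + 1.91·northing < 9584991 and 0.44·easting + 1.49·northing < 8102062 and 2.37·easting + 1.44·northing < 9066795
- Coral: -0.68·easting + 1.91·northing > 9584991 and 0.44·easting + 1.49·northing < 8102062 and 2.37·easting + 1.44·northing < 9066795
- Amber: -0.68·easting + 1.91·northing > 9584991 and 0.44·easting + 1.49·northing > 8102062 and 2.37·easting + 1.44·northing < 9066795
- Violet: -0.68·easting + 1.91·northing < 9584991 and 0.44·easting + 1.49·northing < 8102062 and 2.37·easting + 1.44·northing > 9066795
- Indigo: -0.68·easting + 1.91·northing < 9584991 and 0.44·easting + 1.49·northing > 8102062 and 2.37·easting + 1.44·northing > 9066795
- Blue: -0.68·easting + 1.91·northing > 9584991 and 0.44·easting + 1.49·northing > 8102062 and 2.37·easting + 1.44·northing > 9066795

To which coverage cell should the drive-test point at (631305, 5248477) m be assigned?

Coral

-0.68·631305 + 1.91·5248477 = 9595303.670, which is > 9584991
0.44·631305 + 1.49·5248477 = 8098004.930, which is < 8102062
2.37·631305 + 1.44·5248477 = 9053999.730, which is < 9066795
This sign pattern matches Coral.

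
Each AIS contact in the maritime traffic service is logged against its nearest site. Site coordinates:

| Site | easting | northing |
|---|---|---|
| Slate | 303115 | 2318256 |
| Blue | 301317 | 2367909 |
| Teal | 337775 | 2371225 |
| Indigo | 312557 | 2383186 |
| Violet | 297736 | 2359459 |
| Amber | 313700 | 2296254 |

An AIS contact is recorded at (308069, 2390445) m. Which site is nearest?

Squared distances to each site:
Slate: 5235793837.000; Blue: 553460800.000; Teal: 1251854836.000; Indigo: 72835225.000; Violet: 1066903085.000; Amber: 8903652642.000.
Minimum at Indigo.

Indigo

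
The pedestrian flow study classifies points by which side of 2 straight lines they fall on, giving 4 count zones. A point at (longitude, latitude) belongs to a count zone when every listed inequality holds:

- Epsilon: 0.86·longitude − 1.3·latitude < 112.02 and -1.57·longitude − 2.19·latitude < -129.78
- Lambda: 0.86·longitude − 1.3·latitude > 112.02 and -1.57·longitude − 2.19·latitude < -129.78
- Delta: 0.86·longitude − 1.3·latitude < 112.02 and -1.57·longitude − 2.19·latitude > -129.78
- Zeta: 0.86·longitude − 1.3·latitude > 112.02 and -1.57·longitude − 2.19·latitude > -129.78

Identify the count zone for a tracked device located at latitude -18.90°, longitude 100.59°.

0.86·100.59 − 1.3·-18.90 = 111.077, which is < 112.02
-1.57·100.59 − 2.19·-18.90 = -116.535, which is > -129.78
This sign pattern matches Delta.

Delta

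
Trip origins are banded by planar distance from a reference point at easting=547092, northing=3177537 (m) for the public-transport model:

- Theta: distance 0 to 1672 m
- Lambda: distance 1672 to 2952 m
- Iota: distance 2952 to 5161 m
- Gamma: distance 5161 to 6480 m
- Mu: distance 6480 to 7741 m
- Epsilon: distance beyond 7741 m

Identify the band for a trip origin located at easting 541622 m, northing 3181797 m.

Distance = √((541622−547092)² + (3181797−3177537)²) = √(29920900.000 + 18147600.000) = 6933.145 m.
6480 ≤ 6933.145 < 7741 → Mu.

Mu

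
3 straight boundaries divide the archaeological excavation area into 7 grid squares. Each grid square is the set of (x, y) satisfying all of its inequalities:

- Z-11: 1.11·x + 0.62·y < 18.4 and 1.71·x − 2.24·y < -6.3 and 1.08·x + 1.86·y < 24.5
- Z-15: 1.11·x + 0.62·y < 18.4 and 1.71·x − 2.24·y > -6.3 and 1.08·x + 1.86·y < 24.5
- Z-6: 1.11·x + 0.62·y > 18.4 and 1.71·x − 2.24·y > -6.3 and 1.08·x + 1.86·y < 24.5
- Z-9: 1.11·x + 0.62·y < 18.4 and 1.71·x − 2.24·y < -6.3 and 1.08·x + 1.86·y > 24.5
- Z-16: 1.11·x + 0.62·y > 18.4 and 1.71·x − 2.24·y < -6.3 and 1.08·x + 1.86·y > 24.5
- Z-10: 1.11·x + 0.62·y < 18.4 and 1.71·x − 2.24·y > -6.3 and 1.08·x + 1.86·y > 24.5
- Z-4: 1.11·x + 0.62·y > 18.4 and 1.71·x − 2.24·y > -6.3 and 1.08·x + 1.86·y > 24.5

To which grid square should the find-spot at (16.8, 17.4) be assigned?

1.11·16.8 + 0.62·17.4 = 29.436, which is > 18.4
1.71·16.8 − 2.24·17.4 = -10.248, which is < -6.3
1.08·16.8 + 1.86·17.4 = 50.508, which is > 24.5
This sign pattern matches Z-16.

Z-16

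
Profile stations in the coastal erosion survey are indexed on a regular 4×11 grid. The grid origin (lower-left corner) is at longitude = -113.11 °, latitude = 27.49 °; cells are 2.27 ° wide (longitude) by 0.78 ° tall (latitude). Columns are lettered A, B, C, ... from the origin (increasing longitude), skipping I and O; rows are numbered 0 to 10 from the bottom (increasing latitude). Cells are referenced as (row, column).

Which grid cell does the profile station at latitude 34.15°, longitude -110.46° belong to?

Column index: ⌊(-110.46 − -113.11) / 2.27⌋ = ⌊1.167⌋ = 1 → column B
Row offset from origin: ⌊(34.15 − 27.49) / 0.78⌋ = ⌊8.538⌋ = 8 → row 8

(8, B)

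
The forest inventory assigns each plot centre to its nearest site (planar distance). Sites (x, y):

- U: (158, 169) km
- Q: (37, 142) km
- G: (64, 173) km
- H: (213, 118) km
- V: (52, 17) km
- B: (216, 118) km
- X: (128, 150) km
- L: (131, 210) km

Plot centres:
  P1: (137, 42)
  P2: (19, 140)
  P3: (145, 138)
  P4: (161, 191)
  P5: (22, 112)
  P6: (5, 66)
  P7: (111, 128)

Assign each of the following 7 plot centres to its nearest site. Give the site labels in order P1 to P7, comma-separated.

P1 → V (d²=7850.00)
P2 → Q (d²=328.00)
P3 → X (d²=433.00)
P4 → U (d²=493.00)
P5 → Q (d²=1125.00)
P6 → V (d²=4610.00)
P7 → X (d²=773.00)

V, Q, X, U, Q, V, X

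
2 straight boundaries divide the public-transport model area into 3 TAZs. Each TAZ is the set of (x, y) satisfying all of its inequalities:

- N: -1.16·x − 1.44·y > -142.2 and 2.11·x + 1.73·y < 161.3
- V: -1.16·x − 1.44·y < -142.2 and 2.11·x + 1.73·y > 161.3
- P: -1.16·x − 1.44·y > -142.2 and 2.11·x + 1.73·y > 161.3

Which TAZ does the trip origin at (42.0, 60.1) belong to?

-1.16·42.0 − 1.44·60.1 = -135.264, which is > -142.2
2.11·42.0 + 1.73·60.1 = 192.593, which is > 161.3
This sign pattern matches P.

P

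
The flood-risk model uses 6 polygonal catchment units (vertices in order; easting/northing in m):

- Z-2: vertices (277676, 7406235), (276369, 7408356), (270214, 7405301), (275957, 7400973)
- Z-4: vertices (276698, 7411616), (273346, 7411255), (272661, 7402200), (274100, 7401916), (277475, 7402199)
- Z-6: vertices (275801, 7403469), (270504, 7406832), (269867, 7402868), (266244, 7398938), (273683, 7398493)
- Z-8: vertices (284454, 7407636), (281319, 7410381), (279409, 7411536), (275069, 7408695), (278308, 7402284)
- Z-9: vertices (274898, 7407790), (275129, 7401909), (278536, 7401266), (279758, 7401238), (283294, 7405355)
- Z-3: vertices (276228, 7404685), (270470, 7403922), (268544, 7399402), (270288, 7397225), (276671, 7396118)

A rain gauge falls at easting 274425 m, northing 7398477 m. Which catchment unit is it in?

Z-3

Cast a ray rightward from (274425, 7398477). For each polygon, the edges (by vertex number in listed order) whose endpoints lie on opposite sides of northing = 7398477, where each meets that height, and whether that is right or left of the point:
Z-2: no edge straddles that height → 0 crossings.
Z-4: no edge straddles that height → 0 crossings.
Z-6: no edge straddles that height → 0 crossings.
Z-8: no edge straddles that height → 0 crossings.
Z-9: no edge straddles that height → 0 crossings.
Z-3: 3–4 at easting≈269285.0 (left), 5–1 at easting≈276549.0 (right) → 1 crossing.
Only Z-3 has an odd count, so the point is inside Z-3.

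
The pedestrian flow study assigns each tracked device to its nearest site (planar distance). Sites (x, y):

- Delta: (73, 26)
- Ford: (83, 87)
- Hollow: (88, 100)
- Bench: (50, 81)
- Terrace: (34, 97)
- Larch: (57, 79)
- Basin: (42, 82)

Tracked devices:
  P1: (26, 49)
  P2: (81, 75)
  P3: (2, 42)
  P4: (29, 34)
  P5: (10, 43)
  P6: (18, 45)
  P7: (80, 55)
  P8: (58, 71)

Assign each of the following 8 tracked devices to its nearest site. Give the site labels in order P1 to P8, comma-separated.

P1 → Basin (d²=1345.00)
P2 → Ford (d²=148.00)
P3 → Basin (d²=3200.00)
P4 → Delta (d²=2000.00)
P5 → Basin (d²=2545.00)
P6 → Basin (d²=1945.00)
P7 → Delta (d²=890.00)
P8 → Larch (d²=65.00)

Basin, Ford, Basin, Delta, Basin, Basin, Delta, Larch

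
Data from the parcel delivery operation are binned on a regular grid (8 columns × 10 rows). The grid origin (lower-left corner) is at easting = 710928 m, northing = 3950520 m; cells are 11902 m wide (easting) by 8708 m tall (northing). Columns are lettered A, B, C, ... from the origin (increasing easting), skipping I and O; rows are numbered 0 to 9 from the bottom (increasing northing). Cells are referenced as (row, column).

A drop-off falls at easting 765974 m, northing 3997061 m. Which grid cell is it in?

Column index: ⌊(765974 − 710928) / 11902⌋ = ⌊4.625⌋ = 4 → column E
Row offset from origin: ⌊(3997061 − 3950520) / 8708⌋ = ⌊5.345⌋ = 5 → row 5

(5, E)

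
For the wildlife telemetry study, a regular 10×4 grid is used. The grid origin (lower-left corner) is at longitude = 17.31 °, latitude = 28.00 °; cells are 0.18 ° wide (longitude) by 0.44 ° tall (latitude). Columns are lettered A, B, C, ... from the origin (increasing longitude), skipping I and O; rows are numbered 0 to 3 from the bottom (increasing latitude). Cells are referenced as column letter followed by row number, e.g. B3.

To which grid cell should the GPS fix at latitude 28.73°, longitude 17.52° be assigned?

B1

Column index: ⌊(17.52 − 17.31) / 0.18⌋ = ⌊1.167⌋ = 1 → column B
Row offset from origin: ⌊(28.73 − 28.00) / 0.44⌋ = ⌊1.659⌋ = 1 → row 1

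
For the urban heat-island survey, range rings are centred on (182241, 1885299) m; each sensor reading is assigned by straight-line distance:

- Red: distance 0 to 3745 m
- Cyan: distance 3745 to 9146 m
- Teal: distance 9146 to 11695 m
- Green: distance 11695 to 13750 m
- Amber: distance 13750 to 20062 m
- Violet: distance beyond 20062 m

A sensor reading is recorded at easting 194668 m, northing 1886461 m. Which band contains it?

Green

Distance = √((194668−182241)² + (1886461−1885299)²) = √(154430329.000 + 1350244.000) = 12481.209 m.
11695 ≤ 12481.209 < 13750 → Green.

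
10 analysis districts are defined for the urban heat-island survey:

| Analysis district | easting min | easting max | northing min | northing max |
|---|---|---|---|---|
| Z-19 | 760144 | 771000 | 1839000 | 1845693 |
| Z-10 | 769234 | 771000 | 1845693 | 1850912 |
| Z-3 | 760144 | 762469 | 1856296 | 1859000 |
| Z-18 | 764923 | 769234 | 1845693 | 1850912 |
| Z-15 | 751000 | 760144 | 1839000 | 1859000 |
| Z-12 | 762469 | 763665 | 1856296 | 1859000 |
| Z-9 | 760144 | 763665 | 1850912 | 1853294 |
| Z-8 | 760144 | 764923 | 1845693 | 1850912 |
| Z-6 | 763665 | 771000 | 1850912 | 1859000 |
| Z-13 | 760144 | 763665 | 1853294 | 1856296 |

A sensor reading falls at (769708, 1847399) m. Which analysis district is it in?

The point has easting = 769708 and northing = 1847399.
Only Z-10 satisfies 769234 ≤ easting ≤ 771000 and 1845693 ≤ northing ≤ 1850912.

Z-10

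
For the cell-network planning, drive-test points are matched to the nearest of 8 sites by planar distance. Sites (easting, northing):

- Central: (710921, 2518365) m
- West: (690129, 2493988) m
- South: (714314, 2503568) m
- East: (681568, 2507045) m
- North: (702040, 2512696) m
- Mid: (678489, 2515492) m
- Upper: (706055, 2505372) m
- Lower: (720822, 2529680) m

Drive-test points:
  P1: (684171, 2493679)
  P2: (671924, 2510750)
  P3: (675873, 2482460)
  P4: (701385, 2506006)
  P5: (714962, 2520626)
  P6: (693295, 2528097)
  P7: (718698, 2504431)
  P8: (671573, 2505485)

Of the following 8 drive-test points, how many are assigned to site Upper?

P1 → West
P2 → Mid
P3 → West
P4 → Upper
P5 → Central
P6 → North
P7 → South
P8 → East
1 of the 8 goes to Upper.

1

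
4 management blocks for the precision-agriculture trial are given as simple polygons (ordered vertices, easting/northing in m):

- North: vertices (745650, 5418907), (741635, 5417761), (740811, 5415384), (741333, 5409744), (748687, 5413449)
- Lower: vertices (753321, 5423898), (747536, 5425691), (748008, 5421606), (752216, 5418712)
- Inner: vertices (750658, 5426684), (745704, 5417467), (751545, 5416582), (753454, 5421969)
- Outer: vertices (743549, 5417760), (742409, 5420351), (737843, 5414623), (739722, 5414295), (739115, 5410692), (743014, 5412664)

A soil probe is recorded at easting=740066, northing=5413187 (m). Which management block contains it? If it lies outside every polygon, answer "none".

Outer

Cast a ray rightward from (740066, 5413187). For each polygon, the edges (by vertex number in listed order) whose endpoints lie on opposite sides of northing = 5413187, where each meets that height, and whether that is right or left of the point:
North: 3–4 at easting≈741014.3 (right), 4–5 at easting≈748167.0 (right) → 2 crossings.
Lower: no edge straddles that height → 0 crossings.
Inner: no edge straddles that height → 0 crossings.
Outer: 4–5 at easting≈739535.3 (left), 6–1 at easting≈743068.9 (right) → 1 crossing.
Only Outer has an odd count, so the point is inside Outer.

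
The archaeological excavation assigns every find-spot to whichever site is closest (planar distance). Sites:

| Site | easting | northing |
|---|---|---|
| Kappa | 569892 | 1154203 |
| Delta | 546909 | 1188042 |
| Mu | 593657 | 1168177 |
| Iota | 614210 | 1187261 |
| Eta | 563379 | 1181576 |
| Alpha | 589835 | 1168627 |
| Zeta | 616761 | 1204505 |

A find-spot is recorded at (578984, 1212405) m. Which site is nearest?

Eta

Squared distances to each site:
Kappa: 3470137268.000; Delta: 1622361394.000; Mu: 2171412913.000; Iota: 1873091812.000; Eta: 1193943266.000; Alpha: 2034257485.000; Zeta: 1489511729.000.
Minimum at Eta.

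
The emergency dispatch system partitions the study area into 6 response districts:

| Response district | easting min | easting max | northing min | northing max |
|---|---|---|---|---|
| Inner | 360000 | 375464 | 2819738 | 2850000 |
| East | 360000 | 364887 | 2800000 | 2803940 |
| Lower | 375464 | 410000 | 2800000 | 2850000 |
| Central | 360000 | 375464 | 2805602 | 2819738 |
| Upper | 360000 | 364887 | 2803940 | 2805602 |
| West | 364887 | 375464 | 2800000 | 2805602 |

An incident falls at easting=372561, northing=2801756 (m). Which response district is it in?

West

The point has easting = 372561 and northing = 2801756.
Only West satisfies 364887 ≤ easting ≤ 375464 and 2800000 ≤ northing ≤ 2805602.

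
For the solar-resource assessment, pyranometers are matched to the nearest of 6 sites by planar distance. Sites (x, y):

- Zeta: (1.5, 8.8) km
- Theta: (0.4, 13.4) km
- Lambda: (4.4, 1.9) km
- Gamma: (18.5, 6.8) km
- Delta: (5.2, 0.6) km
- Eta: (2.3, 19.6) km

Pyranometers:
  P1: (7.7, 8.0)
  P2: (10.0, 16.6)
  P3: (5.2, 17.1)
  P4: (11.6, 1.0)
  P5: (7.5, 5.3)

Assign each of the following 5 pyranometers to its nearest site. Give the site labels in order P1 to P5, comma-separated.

P1 → Zeta (d²=39.08)
P2 → Eta (d²=68.29)
P3 → Eta (d²=14.66)
P4 → Delta (d²=41.12)
P5 → Lambda (d²=21.17)

Zeta, Eta, Eta, Delta, Lambda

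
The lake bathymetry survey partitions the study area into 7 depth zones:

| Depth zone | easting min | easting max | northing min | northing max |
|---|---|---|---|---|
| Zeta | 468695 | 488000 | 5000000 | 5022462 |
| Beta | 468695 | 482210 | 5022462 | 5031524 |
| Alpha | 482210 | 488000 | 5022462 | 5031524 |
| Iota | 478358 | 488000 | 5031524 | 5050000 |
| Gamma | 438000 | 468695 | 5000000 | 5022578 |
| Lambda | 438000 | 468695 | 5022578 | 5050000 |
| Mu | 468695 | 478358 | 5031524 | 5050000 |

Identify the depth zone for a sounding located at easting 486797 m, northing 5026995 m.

The point has easting = 486797 and northing = 5026995.
Only Alpha satisfies 482210 ≤ easting ≤ 488000 and 5022462 ≤ northing ≤ 5031524.

Alpha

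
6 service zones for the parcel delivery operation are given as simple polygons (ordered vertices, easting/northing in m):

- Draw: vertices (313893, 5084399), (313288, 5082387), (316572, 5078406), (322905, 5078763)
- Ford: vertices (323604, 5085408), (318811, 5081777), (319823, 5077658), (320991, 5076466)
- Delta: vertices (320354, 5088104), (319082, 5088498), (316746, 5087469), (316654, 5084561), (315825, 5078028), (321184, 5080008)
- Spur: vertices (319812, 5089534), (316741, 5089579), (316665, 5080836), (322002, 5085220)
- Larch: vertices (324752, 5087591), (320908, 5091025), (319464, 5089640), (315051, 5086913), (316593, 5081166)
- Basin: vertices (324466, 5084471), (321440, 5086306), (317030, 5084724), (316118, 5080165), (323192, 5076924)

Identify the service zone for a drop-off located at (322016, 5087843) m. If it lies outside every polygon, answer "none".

Larch

Cast a ray rightward from (322016, 5087843). For each polygon, the edges (by vertex number in listed order) whose endpoints lie on opposite sides of northing = 5087843, where each meets that height, and whether that is right or left of the point:
Draw: no edge straddles that height → 0 crossings.
Ford: no edge straddles that height → 0 crossings.
Delta: 2–3 at easting≈317595.0 (left), 6–1 at easting≈320380.8 (left) → 0 crossings.
Spur: 2–3 at easting≈316725.9 (left), 4–1 at easting≈320670.4 (left) → 0 crossings.
Larch: 1–2 at easting≈324469.9 (right), 3–4 at easting≈316556.0 (left) → 1 crossing.
Basin: no edge straddles that height → 0 crossings.
Only Larch has an odd count, so the point is inside Larch.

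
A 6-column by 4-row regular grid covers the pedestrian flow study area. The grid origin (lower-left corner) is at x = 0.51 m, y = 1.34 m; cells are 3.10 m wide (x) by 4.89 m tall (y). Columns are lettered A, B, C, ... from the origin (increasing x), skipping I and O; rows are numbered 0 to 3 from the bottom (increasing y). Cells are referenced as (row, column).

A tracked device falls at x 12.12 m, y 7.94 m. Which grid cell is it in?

Column index: ⌊(12.12 − 0.51) / 3.10⌋ = ⌊3.745⌋ = 3 → column D
Row offset from origin: ⌊(7.94 − 1.34) / 4.89⌋ = ⌊1.350⌋ = 1 → row 1

(1, D)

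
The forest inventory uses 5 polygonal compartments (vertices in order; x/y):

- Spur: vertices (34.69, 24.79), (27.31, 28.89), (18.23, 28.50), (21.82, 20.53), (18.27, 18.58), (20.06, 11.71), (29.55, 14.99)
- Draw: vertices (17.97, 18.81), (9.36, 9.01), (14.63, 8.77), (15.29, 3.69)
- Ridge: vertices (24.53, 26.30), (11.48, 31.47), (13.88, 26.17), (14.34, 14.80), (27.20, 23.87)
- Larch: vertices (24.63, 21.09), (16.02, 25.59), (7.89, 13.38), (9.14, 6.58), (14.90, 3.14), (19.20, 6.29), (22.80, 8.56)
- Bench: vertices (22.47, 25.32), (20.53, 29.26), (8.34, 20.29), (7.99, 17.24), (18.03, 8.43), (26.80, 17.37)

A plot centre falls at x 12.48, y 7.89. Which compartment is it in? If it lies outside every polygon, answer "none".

Cast a ray rightward from (12.48, 7.89). For each polygon, the edges (by vertex number in listed order) whose endpoints lie on opposite sides of y = 7.89, where each meets that height, and whether that is right or left of the point:
Spur: no edge straddles that height → 0 crossings.
Draw: 3–4 at x≈14.744 (right), 4–1 at x≈16.034 (right) → 2 crossings.
Ridge: no edge straddles that height → 0 crossings.
Larch: 3–4 at x≈8.899 (left), 6–7 at x≈21.737 (right) → 1 crossing.
Bench: no edge straddles that height → 0 crossings.
Only Larch has an odd count, so the point is inside Larch.

Larch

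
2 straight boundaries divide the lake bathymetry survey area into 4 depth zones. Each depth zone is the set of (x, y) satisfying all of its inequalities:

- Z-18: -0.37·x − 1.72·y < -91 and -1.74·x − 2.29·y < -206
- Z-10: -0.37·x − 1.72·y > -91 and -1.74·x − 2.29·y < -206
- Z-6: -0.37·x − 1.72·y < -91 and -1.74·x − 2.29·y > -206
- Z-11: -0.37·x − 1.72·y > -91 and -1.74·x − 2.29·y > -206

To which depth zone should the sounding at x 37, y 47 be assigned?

-0.37·37 − 1.72·47 = -94.530, which is < -91
-1.74·37 − 2.29·47 = -172.010, which is > -206
This sign pattern matches Z-6.

Z-6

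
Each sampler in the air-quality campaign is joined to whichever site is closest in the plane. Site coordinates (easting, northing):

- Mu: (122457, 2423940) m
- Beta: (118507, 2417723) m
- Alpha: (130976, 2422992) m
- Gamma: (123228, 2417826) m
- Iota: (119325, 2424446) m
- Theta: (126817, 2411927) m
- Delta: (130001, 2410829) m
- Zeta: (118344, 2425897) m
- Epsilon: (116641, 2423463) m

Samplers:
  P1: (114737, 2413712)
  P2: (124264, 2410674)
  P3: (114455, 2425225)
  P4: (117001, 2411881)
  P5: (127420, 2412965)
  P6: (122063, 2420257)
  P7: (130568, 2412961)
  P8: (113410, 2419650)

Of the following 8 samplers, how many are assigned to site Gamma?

P1 → Beta
P2 → Theta
P3 → Epsilon
P4 → Beta
P5 → Theta
P6 → Gamma
P7 → Delta
P8 → Epsilon
1 of the 8 goes to Gamma.

1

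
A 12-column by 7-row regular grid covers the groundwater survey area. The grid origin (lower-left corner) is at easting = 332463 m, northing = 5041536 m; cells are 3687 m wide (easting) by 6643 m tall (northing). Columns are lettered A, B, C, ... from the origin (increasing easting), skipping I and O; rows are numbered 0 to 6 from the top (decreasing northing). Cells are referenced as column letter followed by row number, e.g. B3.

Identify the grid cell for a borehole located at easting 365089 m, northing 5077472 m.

J1

Column index: ⌊(365089 − 332463) / 3687⌋ = ⌊8.849⌋ = 8 → column J
Row offset from origin: ⌊(5077472 − 5041536) / 6643⌋ = ⌊5.410⌋ = 5 → row 1 (counted from top)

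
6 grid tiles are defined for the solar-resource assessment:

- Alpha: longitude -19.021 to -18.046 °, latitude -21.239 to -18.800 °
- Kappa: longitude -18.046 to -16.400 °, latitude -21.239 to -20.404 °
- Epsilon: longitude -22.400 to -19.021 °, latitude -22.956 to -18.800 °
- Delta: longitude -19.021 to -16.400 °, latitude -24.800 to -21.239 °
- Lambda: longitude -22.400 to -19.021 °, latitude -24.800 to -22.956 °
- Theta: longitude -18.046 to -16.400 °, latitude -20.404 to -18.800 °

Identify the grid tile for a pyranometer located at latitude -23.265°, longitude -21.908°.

The point has longitude = -21.908 and latitude = -23.265.
Only Lambda satisfies -22.400 ≤ longitude ≤ -19.021 and -24.800 ≤ latitude ≤ -22.956.

Lambda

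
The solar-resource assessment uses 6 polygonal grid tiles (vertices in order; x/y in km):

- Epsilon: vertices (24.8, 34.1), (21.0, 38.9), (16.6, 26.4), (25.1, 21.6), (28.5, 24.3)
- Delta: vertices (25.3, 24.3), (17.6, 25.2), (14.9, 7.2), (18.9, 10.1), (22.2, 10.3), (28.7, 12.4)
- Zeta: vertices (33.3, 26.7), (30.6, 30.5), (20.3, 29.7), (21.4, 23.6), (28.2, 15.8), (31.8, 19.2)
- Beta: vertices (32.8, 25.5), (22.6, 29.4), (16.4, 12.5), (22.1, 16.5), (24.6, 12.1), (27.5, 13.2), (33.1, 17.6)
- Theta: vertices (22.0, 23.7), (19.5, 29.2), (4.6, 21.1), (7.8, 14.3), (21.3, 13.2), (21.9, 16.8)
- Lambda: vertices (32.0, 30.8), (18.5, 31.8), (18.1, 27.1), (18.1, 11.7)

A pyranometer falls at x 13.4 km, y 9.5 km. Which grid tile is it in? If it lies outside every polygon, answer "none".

Cast a ray rightward from (13.4, 9.5). For each polygon, the edges (by vertex number in listed order) whose endpoints lie on opposite sides of y = 9.5, where each meets that height, and whether that is right or left of the point:
Epsilon: no edge straddles that height → 0 crossings.
Delta: 2–3 at x≈15.25 (right), 3–4 at x≈18.07 (right) → 2 crossings.
Zeta: no edge straddles that height → 0 crossings.
Beta: no edge straddles that height → 0 crossings.
Theta: no edge straddles that height → 0 crossings.
Lambda: no edge straddles that height → 0 crossings.
All counts are even, so the point lies outside every listed polygon.

none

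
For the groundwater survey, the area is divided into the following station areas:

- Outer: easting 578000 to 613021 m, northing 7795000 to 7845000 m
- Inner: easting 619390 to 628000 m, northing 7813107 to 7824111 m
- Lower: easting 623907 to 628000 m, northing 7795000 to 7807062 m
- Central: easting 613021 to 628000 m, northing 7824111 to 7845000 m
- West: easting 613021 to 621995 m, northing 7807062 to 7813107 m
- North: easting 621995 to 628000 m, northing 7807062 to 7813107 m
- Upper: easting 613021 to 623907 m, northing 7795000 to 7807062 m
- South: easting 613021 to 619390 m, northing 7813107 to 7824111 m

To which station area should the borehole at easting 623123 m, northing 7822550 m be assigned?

Inner

The point has easting = 623123 and northing = 7822550.
Only Inner satisfies 619390 ≤ easting ≤ 628000 and 7813107 ≤ northing ≤ 7824111.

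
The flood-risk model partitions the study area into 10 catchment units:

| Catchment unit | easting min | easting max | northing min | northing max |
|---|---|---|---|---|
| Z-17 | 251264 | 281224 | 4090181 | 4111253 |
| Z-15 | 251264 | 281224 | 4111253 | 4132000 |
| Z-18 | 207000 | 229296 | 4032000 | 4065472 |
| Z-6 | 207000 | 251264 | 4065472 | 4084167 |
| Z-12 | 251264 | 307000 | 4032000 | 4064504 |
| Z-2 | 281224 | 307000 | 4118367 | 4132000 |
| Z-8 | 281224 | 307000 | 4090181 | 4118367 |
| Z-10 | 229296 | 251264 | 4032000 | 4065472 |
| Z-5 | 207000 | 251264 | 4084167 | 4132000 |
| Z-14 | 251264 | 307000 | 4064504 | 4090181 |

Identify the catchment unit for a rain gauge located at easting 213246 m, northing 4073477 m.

The point has easting = 213246 and northing = 4073477.
Only Z-6 satisfies 207000 ≤ easting ≤ 251264 and 4065472 ≤ northing ≤ 4084167.

Z-6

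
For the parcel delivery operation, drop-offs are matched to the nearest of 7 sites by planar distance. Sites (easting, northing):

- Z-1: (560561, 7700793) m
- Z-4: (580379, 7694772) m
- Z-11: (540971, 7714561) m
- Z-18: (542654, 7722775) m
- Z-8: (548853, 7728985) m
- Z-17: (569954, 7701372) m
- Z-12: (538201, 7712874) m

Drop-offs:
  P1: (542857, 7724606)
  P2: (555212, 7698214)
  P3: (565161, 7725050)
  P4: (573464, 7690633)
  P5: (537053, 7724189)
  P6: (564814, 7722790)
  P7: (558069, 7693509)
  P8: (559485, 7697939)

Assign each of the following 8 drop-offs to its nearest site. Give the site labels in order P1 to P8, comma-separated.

P1 → Z-18 (d²=3393770.00)
P2 → Z-1 (d²=35263042.00)
P3 → Z-8 (d²=281435089.00)
P4 → Z-4 (d²=64948546.00)
P5 → Z-18 (d²=33370597.00)
P6 → Z-8 (d²=293131546.00)
P7 → Z-1 (d²=59266720.00)
P8 → Z-1 (d²=9303092.00)

Z-18, Z-1, Z-8, Z-4, Z-18, Z-8, Z-1, Z-1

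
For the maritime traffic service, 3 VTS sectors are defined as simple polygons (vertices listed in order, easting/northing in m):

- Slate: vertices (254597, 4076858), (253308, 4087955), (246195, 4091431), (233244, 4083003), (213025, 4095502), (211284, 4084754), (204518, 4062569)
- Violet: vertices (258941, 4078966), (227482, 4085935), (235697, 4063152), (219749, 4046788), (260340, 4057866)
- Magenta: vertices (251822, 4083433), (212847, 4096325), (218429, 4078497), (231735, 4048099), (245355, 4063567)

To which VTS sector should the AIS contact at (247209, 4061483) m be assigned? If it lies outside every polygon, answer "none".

Violet

Cast a ray rightward from (247209, 4061483). For each polygon, the edges (by vertex number in listed order) whose endpoints lie on opposite sides of northing = 4061483, where each meets that height, and whether that is right or left of the point:
Slate: no edge straddles that height → 0 crossings.
Violet: 3–4 at easting≈234070.4 (left), 5–1 at easting≈260100.2 (right) → 1 crossing.
Magenta: 3–4 at easting≈225876.5 (left), 4–5 at easting≈243520.0 (left) → 0 crossings.
Only Violet has an odd count, so the point is inside Violet.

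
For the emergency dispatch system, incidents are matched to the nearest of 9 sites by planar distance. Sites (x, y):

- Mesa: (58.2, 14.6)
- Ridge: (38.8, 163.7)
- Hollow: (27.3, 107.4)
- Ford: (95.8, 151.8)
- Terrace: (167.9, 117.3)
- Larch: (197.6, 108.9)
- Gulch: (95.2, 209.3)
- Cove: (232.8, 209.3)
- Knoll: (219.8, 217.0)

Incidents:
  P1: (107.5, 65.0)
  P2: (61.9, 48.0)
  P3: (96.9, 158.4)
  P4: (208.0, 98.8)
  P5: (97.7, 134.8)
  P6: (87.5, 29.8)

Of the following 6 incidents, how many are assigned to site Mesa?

P1 → Mesa
P2 → Mesa
P3 → Ford
P4 → Larch
P5 → Ford
P6 → Mesa
3 of the 6 go to Mesa.

3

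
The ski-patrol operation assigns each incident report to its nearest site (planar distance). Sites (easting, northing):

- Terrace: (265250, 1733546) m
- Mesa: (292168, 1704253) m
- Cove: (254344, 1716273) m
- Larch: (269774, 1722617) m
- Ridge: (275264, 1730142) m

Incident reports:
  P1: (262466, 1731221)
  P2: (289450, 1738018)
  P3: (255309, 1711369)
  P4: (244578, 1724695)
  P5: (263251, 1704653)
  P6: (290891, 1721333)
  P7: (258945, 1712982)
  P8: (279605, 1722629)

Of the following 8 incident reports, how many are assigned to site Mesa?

1

P1 → Terrace
P2 → Ridge
P3 → Cove
P4 → Cove
P5 → Cove
P6 → Mesa
P7 → Cove
P8 → Ridge
1 of the 8 goes to Mesa.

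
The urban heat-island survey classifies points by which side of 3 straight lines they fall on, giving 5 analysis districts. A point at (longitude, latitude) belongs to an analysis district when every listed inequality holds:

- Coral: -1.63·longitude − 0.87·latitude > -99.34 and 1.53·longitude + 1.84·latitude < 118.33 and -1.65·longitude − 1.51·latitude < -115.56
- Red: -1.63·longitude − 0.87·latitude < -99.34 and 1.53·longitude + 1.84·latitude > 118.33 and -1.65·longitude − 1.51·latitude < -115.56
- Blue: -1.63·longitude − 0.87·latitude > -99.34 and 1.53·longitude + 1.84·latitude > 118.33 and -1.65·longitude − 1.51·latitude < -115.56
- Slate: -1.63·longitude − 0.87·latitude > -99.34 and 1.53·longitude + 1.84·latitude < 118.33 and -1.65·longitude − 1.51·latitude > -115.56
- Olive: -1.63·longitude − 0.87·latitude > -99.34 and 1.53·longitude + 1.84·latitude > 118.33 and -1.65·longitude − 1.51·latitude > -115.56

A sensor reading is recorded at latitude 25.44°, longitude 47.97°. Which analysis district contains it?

Red

-1.63·47.97 − 0.87·25.44 = -100.324, which is < -99.34
1.53·47.97 + 1.84·25.44 = 120.204, which is > 118.33
-1.65·47.97 − 1.51·25.44 = -117.565, which is < -115.56
This sign pattern matches Red.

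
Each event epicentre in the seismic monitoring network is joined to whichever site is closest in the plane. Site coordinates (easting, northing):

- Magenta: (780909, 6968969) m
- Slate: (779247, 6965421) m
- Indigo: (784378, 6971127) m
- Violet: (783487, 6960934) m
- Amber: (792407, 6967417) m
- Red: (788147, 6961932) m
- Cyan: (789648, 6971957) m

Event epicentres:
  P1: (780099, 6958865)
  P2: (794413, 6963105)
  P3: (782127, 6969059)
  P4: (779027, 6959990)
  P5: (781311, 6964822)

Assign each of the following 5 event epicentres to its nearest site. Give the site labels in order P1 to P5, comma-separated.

Violet, Amber, Magenta, Violet, Slate

P1 → Violet (d²=15759305.00)
P2 → Amber (d²=22617380.00)
P3 → Magenta (d²=1491624.00)
P4 → Violet (d²=20782736.00)
P5 → Slate (d²=4618897.00)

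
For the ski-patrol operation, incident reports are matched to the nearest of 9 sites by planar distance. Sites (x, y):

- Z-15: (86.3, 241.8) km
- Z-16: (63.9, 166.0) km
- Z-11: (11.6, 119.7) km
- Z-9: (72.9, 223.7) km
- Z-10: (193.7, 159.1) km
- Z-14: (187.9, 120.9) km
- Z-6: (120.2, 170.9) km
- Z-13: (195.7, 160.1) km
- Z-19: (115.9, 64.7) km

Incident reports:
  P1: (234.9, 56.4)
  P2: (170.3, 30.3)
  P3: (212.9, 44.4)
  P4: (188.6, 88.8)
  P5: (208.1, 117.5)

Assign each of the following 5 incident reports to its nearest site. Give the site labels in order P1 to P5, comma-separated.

Z-14, Z-19, Z-14, Z-14, Z-14

P1 → Z-14 (d²=6369.25)
P2 → Z-19 (d²=4142.72)
P3 → Z-14 (d²=6477.25)
P4 → Z-14 (d²=1030.90)
P5 → Z-14 (d²=419.60)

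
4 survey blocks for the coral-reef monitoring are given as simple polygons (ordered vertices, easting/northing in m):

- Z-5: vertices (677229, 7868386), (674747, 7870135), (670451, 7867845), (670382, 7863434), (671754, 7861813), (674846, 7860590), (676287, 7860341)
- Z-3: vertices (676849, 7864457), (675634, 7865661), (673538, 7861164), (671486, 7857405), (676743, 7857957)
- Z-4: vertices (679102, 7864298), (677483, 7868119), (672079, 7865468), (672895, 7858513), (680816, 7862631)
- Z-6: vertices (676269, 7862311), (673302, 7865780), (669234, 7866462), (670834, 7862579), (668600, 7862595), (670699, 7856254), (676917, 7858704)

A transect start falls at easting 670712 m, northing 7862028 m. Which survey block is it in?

Cast a ray rightward from (670712, 7862028). For each polygon, the edges (by vertex number in listed order) whose endpoints lie on opposite sides of northing = 7862028, where each meets that height, and whether that is right or left of the point:
Z-5: 4–5 at easting≈671572.0 (right), 7–1 at easting≈676484.5 (right) → 2 crossings.
Z-3: 2–3 at easting≈673940.7 (right), 5–1 at easting≈676809.4 (right) → 2 crossings.
Z-4: 3–4 at easting≈672482.6 (right), 4–5 at easting≈679656.1 (right) → 2 crossings.
Z-6: 5–6 at easting≈668787.7 (left), 7–1 at easting≈676319.8 (right) → 1 crossing.
Only Z-6 has an odd count, so the point is inside Z-6.

Z-6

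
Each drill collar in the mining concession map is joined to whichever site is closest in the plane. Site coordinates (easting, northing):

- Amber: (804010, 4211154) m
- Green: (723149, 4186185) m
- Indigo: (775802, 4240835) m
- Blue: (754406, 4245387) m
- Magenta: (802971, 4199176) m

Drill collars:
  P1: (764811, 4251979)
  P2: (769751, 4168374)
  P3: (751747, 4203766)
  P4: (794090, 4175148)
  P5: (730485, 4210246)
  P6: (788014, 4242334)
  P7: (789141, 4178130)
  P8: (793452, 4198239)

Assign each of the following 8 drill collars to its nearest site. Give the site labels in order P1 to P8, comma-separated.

Blue, Magenta, Green, Magenta, Green, Indigo, Magenta, Magenta

P1 → Blue (d²=151718489.00)
P2 → Magenta (d²=2052331604.00)
P3 → Green (d²=1126937165.00)
P4 → Magenta (d²=656216945.00)
P5 → Green (d²=632748617.00)
P6 → Indigo (d²=151379945.00)
P7 → Magenta (d²=634203016.00)
P8 → Magenta (d²=91489330.00)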